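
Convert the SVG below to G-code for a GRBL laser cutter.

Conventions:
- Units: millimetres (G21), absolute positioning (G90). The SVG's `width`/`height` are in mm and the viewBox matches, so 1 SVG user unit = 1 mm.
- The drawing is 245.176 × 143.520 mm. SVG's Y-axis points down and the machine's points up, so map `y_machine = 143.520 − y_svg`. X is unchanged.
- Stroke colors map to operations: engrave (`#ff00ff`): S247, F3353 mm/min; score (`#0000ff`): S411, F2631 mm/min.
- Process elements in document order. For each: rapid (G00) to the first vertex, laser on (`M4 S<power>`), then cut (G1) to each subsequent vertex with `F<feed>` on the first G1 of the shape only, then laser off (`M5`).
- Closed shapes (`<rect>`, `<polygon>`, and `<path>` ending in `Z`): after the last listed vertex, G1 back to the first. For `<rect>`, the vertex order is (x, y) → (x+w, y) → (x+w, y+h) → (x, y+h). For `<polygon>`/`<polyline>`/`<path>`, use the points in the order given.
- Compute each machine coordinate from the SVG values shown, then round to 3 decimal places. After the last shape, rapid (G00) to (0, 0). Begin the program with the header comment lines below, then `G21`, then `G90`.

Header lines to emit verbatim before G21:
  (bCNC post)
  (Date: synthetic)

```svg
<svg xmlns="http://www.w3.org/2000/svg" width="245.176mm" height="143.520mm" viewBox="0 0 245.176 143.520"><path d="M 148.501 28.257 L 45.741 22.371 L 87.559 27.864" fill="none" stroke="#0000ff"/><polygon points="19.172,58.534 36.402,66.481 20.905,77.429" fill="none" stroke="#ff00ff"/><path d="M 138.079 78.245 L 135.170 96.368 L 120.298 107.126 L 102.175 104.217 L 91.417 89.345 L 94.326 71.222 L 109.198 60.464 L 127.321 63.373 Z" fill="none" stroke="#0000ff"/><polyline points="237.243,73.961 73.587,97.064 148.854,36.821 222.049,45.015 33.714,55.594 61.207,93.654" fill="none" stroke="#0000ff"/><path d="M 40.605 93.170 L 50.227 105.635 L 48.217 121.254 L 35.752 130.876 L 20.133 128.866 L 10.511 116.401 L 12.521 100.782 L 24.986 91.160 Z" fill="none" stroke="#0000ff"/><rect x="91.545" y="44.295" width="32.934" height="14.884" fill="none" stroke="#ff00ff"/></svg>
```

(bCNC post)
(Date: synthetic)
G21
G90
G00 X148.501 Y115.263
M4 S411
G1 X45.741 Y121.149 F2631
G1 X87.559 Y115.656
M5
G00 X19.172 Y84.986
M4 S247
G1 X36.402 Y77.039 F3353
G1 X20.905 Y66.091
G1 X19.172 Y84.986
M5
G00 X138.079 Y65.275
M4 S411
G1 X135.170 Y47.152 F2631
G1 X120.298 Y36.394
G1 X102.175 Y39.303
G1 X91.417 Y54.175
G1 X94.326 Y72.298
G1 X109.198 Y83.056
G1 X127.321 Y80.147
G1 X138.079 Y65.275
M5
G00 X237.243 Y69.559
M4 S411
G1 X73.587 Y46.456 F2631
G1 X148.854 Y106.699
G1 X222.049 Y98.505
G1 X33.714 Y87.926
G1 X61.207 Y49.866
M5
G00 X40.605 Y50.350
M4 S411
G1 X50.227 Y37.885 F2631
G1 X48.217 Y22.266
G1 X35.752 Y12.644
G1 X20.133 Y14.654
G1 X10.511 Y27.119
G1 X12.521 Y42.738
G1 X24.986 Y52.360
G1 X40.605 Y50.350
M5
G00 X91.545 Y99.225
M4 S247
G1 X124.479 Y99.225 F3353
G1 X124.479 Y84.341
G1 X91.545 Y84.341
G1 X91.545 Y99.225
M5
G00 X0.000 Y0.000

1 u = 1 mm; y_m = 143.520 − y.

[1] `<path>` open polyline, #0000ff→score S411 F2631: (148.501,115.263) → (45.741,121.149) → (87.559,115.656)

[2] `<polygon>` regular polygon, #ff00ff→engrave S247 F3353: (19.172,84.986) → (36.402,77.039) → (20.905,66.091) → (19.172,84.986) (closed)

[3] `<path>` regular polygon, #0000ff→score S411 F2631: (138.079,65.275) → (135.170,47.152) → (120.298,36.394) → (102.175,39.303) → (91.417,54.175) → (94.326,72.298) → (109.198,83.056) → (127.321,80.147) → (138.079,65.275) (closed)

[4] `<polyline>` open polyline, #0000ff→score S411 F2631: (237.243,69.559) → (73.587,46.456) → (148.854,106.699) → (222.049,98.505) → (33.714,87.926) → (61.207,49.866)

[5] `<path>` regular polygon, #0000ff→score S411 F2631: (40.605,50.350) → (50.227,37.885) → (48.217,22.266) → (35.752,12.644) → (20.133,14.654) → (10.511,27.119) → (12.521,42.738) → (24.986,52.360) → (40.605,50.350) (closed)

[6] `<rect>` rectangle, #ff00ff→engrave S247 F3353: (91.545,99.225) → (124.479,99.225) → (124.479,84.341) → (91.545,84.341) → (91.545,99.225) (closed)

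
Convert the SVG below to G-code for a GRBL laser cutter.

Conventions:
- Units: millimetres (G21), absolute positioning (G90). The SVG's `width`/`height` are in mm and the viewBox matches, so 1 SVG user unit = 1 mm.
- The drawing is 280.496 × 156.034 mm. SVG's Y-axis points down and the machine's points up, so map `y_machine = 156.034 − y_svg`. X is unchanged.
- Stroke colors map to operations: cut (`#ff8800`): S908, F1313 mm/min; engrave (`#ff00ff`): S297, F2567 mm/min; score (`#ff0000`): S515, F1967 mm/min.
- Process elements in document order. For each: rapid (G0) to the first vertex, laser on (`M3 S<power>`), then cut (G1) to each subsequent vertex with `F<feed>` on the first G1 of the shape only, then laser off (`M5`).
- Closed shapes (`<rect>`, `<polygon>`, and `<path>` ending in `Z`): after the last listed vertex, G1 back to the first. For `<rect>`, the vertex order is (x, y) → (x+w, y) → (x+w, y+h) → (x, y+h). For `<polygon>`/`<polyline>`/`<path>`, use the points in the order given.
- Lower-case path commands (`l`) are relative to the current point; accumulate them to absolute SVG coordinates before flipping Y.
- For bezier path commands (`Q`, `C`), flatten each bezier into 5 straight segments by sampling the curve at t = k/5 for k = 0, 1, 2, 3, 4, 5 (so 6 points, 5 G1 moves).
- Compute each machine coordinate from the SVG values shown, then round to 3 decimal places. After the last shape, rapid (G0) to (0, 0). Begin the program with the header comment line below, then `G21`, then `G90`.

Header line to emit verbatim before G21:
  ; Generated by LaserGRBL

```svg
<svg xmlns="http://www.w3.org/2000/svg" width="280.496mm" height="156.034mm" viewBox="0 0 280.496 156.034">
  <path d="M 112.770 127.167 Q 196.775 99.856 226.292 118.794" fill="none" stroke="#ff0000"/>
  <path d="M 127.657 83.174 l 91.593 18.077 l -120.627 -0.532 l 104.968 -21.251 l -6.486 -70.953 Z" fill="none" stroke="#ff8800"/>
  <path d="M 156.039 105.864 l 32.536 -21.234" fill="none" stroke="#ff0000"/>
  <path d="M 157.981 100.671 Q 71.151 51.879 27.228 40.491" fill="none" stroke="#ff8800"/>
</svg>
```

; Generated by LaserGRBL
G21
G90
G0 X112.770 Y28.867
M3 S515
G1 X144.192 Y37.941 F1967
G1 X171.256 Y43.316
G1 X193.960 Y44.991
G1 X212.306 Y42.965
G1 X226.292 Y37.240
M5
G0 X127.657 Y72.860
M3 S908
G1 X219.250 Y54.783 F1313
G1 X98.623 Y55.315
G1 X203.591 Y76.566
G1 X197.105 Y147.519
G1 X127.657 Y72.860
M5
G0 X156.039 Y50.170
M3 S515
G1 X188.575 Y71.404 F1967
M5
G0 X157.981 Y55.363
M3 S908
G1 X124.965 Y73.384 F1313
G1 X95.382 Y88.412
G1 X69.232 Y100.448
G1 X46.513 Y109.492
G1 X27.228 Y115.543
M5
G0 X0.000 Y0.000

Since the viewBox matches the mm dimensions, user units are millimetres directly. The only transform is the Y-flip y_m = 156.034 − y_svg.

Shape 1 is a quadratic bezier drawn with `<path>`. Its stroke #ff0000 means score at S515, F1967. After flipping Y the toolpath is (112.770,28.867) → (144.192,37.941) → (171.256,43.316) → (193.960,44.991) → (212.306,42.965) → (226.292,37.240).

Shape 2 is a closed polygon drawn with `<path>`. Its stroke #ff8800 means cut at S908, F1313. After flipping Y the toolpath is (127.657,72.860) → (219.250,54.783) → (98.623,55.315) → (203.591,76.566) → (197.105,147.519) → (127.657,72.860), returning to the start.

Shape 3 is a line segment drawn with `<path>`. Its stroke #ff0000 means score at S515, F1967. After flipping Y the toolpath is (156.039,50.170) → (188.575,71.404).

Shape 4 is a quadratic bezier drawn with `<path>`. Its stroke #ff8800 means cut at S908, F1313. After flipping Y the toolpath is (157.981,55.363) → (124.965,73.384) → (95.382,88.412) → (69.232,100.448) → (46.513,109.492) → (27.228,115.543).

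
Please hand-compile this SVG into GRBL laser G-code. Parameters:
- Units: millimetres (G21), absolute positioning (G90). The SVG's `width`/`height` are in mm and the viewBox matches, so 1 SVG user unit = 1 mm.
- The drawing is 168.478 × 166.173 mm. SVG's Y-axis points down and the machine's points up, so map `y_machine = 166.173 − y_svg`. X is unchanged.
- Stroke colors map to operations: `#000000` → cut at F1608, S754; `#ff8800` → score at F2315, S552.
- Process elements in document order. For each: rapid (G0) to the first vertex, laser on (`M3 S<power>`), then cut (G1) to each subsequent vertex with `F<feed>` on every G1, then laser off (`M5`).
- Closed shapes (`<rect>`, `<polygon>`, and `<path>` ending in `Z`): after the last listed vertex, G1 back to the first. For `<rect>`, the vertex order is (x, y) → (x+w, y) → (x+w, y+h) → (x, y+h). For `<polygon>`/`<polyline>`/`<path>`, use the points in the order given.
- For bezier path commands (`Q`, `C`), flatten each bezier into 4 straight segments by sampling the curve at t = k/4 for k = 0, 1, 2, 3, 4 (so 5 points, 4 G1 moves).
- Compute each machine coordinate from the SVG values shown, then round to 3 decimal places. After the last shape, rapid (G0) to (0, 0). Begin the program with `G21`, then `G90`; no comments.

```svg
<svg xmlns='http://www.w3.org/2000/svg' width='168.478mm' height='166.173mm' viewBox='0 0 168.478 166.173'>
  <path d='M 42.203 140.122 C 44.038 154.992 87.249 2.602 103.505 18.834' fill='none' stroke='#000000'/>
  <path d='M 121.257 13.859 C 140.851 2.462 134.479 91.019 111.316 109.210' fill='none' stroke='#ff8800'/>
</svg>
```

G21
G90
G0 X42.203 Y26.051
M3 S754
G1 X50.270 Y41.012 F1608
G1 X67.446 Y87.206 F1608
G1 X87.327 Y133.145 F1608
G1 X103.505 Y147.339 F1608
M5
G0 X121.257 Y152.314
M3 S552
G1 X131.227 Y144.782 F2315
G1 X132.320 Y115.734 F2315
G1 X125.397 Y81.139 F2315
G1 X111.316 Y56.963 F2315
M5
G0 X0.000 Y0.000

viewBox `0 0 168.478 166.173` with mm width/height → 1 unit = 1 mm. Flip: y_m = 166.173 − y_svg.

**Shape 1** — `<path>` cubic bezier, stroke `#000000` → cut (S754, F1608). Control points (SVG): P0=(42.203,140.122), P1=(44.038,154.992), P2=(87.249,2.602), P3=(103.505,18.834); sampled at t=k/4. Machine vertices: (42.203,26.051) → (50.270,41.012) → (67.446,87.206) → (87.327,133.145) → (103.505,147.339). Open path.

**Shape 2** — `<path>` cubic bezier, stroke `#ff8800` → score (S552, F2315). Control points (SVG): P0=(121.257,13.859), P1=(140.851,2.462), P2=(134.479,91.019), P3=(111.316,109.210); sampled at t=k/4. Machine vertices: (121.257,152.314) → (131.227,144.782) → (132.320,115.734) → (125.397,81.139) → (111.316,56.963). Open path.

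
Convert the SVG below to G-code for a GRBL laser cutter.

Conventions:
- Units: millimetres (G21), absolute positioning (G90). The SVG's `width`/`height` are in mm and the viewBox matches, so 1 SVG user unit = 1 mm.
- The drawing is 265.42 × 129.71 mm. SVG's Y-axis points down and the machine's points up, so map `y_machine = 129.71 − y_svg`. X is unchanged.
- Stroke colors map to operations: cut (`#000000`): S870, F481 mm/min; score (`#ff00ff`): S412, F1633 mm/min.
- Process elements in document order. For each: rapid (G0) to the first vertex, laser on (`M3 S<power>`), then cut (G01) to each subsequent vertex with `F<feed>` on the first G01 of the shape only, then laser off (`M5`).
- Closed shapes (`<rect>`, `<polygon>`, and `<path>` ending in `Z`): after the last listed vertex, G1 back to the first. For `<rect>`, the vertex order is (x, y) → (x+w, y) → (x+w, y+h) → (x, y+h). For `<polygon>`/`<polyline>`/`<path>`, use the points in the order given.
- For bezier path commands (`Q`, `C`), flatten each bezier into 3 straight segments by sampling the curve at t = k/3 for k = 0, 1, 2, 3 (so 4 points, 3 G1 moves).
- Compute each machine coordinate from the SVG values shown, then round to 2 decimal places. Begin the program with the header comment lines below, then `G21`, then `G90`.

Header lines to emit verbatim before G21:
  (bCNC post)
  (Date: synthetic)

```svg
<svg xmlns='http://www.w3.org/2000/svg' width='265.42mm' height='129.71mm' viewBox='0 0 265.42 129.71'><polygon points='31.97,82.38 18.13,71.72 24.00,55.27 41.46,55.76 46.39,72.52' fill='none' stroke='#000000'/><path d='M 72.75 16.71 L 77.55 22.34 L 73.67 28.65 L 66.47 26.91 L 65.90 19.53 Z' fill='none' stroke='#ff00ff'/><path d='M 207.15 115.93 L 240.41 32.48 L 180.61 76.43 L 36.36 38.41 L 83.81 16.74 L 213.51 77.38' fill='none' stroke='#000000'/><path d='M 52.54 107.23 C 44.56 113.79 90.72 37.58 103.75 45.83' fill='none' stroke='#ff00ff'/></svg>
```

viewBox `0 0 265.42 129.71` with mm width/height → 1 unit = 1 mm. Flip: y_m = 129.71 − y_svg.

**Shape 1** — `<polygon>` regular polygon, stroke `#000000` → cut (S870, F481). Machine vertices: (31.97,47.33) → (18.13,57.99) → (24.00,74.44) → (41.46,73.95) → (46.39,57.19) → (31.97,47.33). Closed: final G1 returns to the first vertex.

**Shape 2** — `<path>` regular polygon, stroke `#ff00ff` → score (S412, F1633). Machine vertices: (72.75,113.00) → (77.55,107.37) → (73.67,101.06) → (66.47,102.80) → (65.90,110.18) → (72.75,113.00). Closed: final G1 returns to the first vertex.

**Shape 3** — `<path>` open polyline, stroke `#000000` → cut (S870, F481). Machine vertices: (207.15,13.78) → (240.41,97.23) → (180.61,53.28) → (36.36,91.30) → (83.81,112.97) → (213.51,52.33). Open path.

**Shape 4** — `<path>` cubic bezier, stroke `#ff00ff` → score (S412, F1633). Control points (SVG): P0=(52.54,107.23), P1=(44.56,113.79), P2=(90.72,37.58), P3=(103.75,45.83); sampled at t=k/3. Machine vertices: (52.54,22.48) → (59.37,37.32) → (82.91,70.17) → (103.75,83.88). Open path.

(bCNC post)
(Date: synthetic)
G21
G90
G0 X31.97 Y47.33
M3 S870
G01 X18.13 Y57.99 F481
G01 X24.00 Y74.44
G01 X41.46 Y73.95
G01 X46.39 Y57.19
G01 X31.97 Y47.33
M5
G0 X72.75 Y113.00
M3 S412
G01 X77.55 Y107.37 F1633
G01 X73.67 Y101.06
G01 X66.47 Y102.80
G01 X65.90 Y110.18
G01 X72.75 Y113.00
M5
G0 X207.15 Y13.78
M3 S870
G01 X240.41 Y97.23 F481
G01 X180.61 Y53.28
G01 X36.36 Y91.30
G01 X83.81 Y112.97
G01 X213.51 Y52.33
M5
G0 X52.54 Y22.48
M3 S412
G01 X59.37 Y37.32 F1633
G01 X82.91 Y70.17
G01 X103.75 Y83.88
M5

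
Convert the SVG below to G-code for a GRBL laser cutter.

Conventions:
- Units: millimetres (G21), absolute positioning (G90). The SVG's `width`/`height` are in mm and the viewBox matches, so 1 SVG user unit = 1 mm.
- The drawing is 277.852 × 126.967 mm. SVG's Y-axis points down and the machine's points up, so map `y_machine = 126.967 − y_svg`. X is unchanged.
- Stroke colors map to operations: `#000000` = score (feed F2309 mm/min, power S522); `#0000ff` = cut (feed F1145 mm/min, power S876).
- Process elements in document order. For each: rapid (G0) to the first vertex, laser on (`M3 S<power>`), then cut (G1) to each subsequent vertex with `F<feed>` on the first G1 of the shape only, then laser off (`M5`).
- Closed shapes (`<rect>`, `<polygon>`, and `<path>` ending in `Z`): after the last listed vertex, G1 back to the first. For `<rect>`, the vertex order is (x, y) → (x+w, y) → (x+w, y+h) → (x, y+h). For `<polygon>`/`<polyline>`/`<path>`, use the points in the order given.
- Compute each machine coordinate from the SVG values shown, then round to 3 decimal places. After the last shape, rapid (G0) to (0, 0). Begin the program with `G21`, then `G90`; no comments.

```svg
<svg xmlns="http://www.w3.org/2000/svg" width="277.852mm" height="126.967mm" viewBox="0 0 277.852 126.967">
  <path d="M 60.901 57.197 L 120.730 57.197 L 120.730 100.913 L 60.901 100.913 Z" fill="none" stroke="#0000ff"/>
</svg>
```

viewBox `0 0 277.852 126.967` with mm width/height → 1 unit = 1 mm. Flip: y_m = 126.967 − y_svg.

**Shape 1** — `<path>` rectangle, stroke `#0000ff` → cut (S876, F1145). Machine vertices: (60.901,69.770) → (120.730,69.770) → (120.730,26.054) → (60.901,26.054) → (60.901,69.770). Closed: final G1 returns to the first vertex.

G21
G90
G0 X60.901 Y69.770
M3 S876
G1 X120.730 Y69.770 F1145
G1 X120.730 Y26.054
G1 X60.901 Y26.054
G1 X60.901 Y69.770
M5
G0 X0.000 Y0.000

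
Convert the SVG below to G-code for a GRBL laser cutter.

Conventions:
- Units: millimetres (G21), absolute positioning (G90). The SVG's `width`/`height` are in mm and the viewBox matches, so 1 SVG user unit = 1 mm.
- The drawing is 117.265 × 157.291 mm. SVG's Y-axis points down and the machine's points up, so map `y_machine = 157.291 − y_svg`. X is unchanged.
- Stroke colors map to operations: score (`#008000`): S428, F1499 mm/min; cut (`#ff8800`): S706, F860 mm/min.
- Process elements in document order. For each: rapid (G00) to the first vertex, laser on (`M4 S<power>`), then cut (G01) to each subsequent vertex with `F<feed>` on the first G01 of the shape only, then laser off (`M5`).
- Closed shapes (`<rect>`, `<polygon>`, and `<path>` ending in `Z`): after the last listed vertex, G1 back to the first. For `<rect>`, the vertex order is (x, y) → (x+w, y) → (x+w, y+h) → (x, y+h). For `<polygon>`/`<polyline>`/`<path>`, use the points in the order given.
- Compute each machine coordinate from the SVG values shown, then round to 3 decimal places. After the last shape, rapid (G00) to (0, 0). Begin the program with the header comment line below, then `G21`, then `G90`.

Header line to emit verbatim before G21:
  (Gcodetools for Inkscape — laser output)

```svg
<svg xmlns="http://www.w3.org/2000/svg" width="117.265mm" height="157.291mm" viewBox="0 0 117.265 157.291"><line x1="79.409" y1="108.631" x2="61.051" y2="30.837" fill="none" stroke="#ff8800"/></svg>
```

(Gcodetools for Inkscape — laser output)
G21
G90
G00 X79.409 Y48.660
M4 S706
G01 X61.051 Y126.454 F860
M5
G00 X0.000 Y0.000

viewBox `0 0 117.265 157.291` with mm width/height → 1 unit = 1 mm. Flip: y_m = 157.291 − y_svg.

**Shape 1** — `<line>` line segment, stroke `#ff8800` → cut (S706, F860). Machine vertices: (79.409,48.660) → (61.051,126.454). Open path.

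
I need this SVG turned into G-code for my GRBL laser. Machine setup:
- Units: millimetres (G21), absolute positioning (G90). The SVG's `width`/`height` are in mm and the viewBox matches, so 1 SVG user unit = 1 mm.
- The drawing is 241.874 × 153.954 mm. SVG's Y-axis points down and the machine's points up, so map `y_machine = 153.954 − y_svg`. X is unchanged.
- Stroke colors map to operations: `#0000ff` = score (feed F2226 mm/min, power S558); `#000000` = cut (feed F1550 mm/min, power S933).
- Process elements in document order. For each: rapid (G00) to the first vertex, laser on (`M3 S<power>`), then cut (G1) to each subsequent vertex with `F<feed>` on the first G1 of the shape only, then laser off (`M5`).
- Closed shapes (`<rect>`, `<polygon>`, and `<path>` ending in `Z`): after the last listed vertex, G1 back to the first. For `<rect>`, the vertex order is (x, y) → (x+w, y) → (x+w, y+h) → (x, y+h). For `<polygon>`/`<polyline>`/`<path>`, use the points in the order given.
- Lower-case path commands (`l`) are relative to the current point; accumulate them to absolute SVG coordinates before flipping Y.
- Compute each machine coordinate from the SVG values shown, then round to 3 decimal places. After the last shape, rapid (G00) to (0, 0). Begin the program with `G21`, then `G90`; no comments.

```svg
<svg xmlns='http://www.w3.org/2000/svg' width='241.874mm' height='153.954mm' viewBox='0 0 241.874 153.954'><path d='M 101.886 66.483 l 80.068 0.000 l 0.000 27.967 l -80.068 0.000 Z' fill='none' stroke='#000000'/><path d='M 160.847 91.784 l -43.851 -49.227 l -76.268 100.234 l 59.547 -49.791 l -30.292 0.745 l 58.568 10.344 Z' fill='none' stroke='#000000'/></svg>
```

G21
G90
G00 X101.886 Y87.471
M3 S933
G1 X181.954 Y87.471 F1550
G1 X181.954 Y59.504
G1 X101.886 Y59.504
G1 X101.886 Y87.471
M5
G00 X160.847 Y62.170
M3 S933
G1 X116.996 Y111.397 F1550
G1 X40.728 Y11.163
G1 X100.275 Y60.954
G1 X69.983 Y60.209
G1 X128.551 Y49.865
G1 X160.847 Y62.170
M5
G00 X0.000 Y0.000

1 u = 1 mm; y_m = 153.954 − y.

[1] `<path>` rectangle, #000000→cut S933 F1550: (101.886,87.471) → (181.954,87.471) → (181.954,59.504) → (101.886,59.504) → (101.886,87.471) (closed)

[2] `<path>` closed polygon, #000000→cut S933 F1550: (160.847,62.170) → (116.996,111.397) → (40.728,11.163) → (100.275,60.954) → (69.983,60.209) → (128.551,49.865) → (160.847,62.170) (closed)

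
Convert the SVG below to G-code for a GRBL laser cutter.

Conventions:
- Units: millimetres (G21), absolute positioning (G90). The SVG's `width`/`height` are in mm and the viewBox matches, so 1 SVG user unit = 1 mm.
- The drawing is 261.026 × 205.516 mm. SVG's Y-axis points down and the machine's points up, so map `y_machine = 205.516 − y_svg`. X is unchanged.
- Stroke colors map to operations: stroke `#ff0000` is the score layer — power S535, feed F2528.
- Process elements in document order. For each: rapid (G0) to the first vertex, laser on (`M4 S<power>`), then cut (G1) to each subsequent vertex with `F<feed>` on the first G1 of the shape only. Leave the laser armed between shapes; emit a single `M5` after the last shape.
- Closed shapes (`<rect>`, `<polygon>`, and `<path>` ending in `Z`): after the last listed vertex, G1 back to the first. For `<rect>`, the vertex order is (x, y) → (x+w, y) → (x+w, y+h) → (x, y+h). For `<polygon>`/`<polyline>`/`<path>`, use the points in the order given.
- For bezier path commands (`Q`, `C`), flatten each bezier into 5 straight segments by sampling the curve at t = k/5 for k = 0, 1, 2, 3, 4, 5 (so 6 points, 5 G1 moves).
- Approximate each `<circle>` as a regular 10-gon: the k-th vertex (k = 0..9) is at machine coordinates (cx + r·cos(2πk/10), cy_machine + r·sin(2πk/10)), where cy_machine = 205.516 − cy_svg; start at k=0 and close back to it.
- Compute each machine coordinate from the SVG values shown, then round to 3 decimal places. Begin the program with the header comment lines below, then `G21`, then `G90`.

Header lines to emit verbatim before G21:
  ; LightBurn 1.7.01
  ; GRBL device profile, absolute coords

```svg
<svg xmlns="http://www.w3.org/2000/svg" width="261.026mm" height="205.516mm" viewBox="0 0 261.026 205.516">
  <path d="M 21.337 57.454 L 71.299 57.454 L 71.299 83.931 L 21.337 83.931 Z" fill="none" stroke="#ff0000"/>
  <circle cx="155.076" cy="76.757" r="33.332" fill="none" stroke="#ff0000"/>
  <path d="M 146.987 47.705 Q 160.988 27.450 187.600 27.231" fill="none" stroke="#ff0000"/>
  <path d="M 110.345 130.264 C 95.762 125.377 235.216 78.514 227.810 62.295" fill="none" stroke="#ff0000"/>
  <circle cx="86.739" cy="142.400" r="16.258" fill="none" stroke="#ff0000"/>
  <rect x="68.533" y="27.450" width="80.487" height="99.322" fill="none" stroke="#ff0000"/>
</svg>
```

; LightBurn 1.7.01
; GRBL device profile, absolute coords
G21
G90
G0 X21.337 Y148.062
M4 S535
G1 X71.299 Y148.062 F2528
G1 X71.299 Y121.585
G1 X21.337 Y121.585
G1 X21.337 Y148.062
G0 X188.408 Y128.759
M4 S535
G1 X182.042 Y148.351 F2528
G1 X165.376 Y160.460
G1 X144.776 Y160.460
G1 X128.110 Y148.351
G1 X121.744 Y128.759
G1 X128.110 Y109.167
G1 X144.776 Y97.058
G1 X165.376 Y97.058
G1 X182.042 Y109.167
G1 X188.408 Y128.759
G0 X146.987 Y157.811
M4 S535
G1 X153.092 Y165.112 F2528
G1 X160.206 Y170.809
G1 X168.328 Y174.904
G1 X177.460 Y177.396
G1 X187.600 Y178.285
G0 X110.345 Y75.252
M4 S535
G1 X117.672 Y82.640 F2528
G1 X147.526 Y96.617
G1 X185.462 Y113.697
G1 X217.038 Y130.393
G1 X227.810 Y143.221
G0 X102.997 Y63.116
M4 S535
G1 X99.892 Y72.672 F2528
G1 X91.763 Y78.578
G1 X81.715 Y78.578
G1 X73.586 Y72.672
G1 X70.481 Y63.116
G1 X73.586 Y53.560
G1 X81.715 Y47.654
G1 X91.763 Y47.654
G1 X99.892 Y53.560
G1 X102.997 Y63.116
G0 X68.533 Y178.066
M4 S535
G1 X149.020 Y178.066 F2528
G1 X149.020 Y78.744
G1 X68.533 Y78.744
G1 X68.533 Y178.066
M5

Since the viewBox matches the mm dimensions, user units are millimetres directly. The only transform is the Y-flip y_m = 205.516 − y_svg.

Shape 1 is a rectangle drawn with `<path>`. Its stroke #ff0000 means score at S535, F2528. After flipping Y the toolpath is (21.337,148.062) → (71.299,148.062) → (71.299,121.585) → (21.337,121.585) → (21.337,148.062), returning to the start.

Shape 2 is a circle drawn with `<circle>`. Its stroke #ff0000 means score at S535, F2528. After flipping Y the toolpath is (188.408,128.759) → (182.042,148.351) → (165.376,160.460) → (144.776,160.460) → (128.110,148.351) → (121.744,128.759) → (128.110,109.167) → (144.776,97.058) → (165.376,97.058) → (182.042,109.167) → (188.408,128.759), returning to the start.

Shape 3 is a quadratic bezier drawn with `<path>`. Its stroke #ff0000 means score at S535, F2528. After flipping Y the toolpath is (146.987,157.811) → (153.092,165.112) → (160.206,170.809) → (168.328,174.904) → (177.460,177.396) → (187.600,178.285).

Shape 4 is a cubic bezier drawn with `<path>`. Its stroke #ff0000 means score at S535, F2528. After flipping Y the toolpath is (110.345,75.252) → (117.672,82.640) → (147.526,96.617) → (185.462,113.697) → (217.038,130.393) → (227.810,143.221).

Shape 5 is a circle drawn with `<circle>`. Its stroke #ff0000 means score at S535, F2528. After flipping Y the toolpath is (102.997,63.116) → (99.892,72.672) → (91.763,78.578) → (81.715,78.578) → (73.586,72.672) → (70.481,63.116) → (73.586,53.560) → (81.715,47.654) → (91.763,47.654) → (99.892,53.560) → (102.997,63.116), returning to the start.

Shape 6 is a rectangle drawn with `<rect>`. Its stroke #ff0000 means score at S535, F2528. After flipping Y the toolpath is (68.533,178.066) → (149.020,178.066) → (149.020,78.744) → (68.533,78.744) → (68.533,178.066), returning to the start.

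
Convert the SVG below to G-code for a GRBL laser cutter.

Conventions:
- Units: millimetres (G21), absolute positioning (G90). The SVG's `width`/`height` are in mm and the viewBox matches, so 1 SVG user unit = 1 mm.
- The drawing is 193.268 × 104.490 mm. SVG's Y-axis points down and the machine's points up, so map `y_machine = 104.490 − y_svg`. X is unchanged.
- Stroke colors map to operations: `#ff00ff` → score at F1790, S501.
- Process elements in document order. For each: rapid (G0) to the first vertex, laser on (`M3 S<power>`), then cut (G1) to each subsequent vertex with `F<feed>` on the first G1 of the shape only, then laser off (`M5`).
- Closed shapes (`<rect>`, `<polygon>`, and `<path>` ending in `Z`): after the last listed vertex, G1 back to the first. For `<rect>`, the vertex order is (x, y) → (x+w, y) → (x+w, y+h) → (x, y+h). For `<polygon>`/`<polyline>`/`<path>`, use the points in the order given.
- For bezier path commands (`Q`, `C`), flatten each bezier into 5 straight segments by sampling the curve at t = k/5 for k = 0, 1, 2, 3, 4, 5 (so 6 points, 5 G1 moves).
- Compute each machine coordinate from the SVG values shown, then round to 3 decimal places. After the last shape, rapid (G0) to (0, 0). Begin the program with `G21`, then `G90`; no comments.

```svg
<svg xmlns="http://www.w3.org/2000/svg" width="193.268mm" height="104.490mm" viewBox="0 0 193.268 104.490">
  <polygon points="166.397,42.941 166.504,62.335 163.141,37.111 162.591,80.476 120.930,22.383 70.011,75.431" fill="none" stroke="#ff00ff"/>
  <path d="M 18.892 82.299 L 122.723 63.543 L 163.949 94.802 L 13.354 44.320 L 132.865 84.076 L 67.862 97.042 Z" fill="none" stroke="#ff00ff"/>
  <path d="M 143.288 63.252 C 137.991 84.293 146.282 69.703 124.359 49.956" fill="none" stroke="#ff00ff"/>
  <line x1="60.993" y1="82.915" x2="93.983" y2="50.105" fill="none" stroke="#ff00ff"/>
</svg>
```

G21
G90
G0 X166.397 Y61.549
M3 S501
G1 X166.504 Y42.155 F1790
G1 X163.141 Y67.379
G1 X162.591 Y24.014
G1 X120.930 Y82.107
G1 X70.011 Y29.059
G1 X166.397 Y61.549
M5
G0 X18.892 Y22.191
M3 S501
G1 X122.723 Y40.947 F1790
G1 X163.949 Y9.688
G1 X13.354 Y60.170
G1 X132.865 Y20.414
G1 X67.862 Y7.448
G1 X18.892 Y22.191
M5
G0 X143.288 Y41.238
M3 S501
G1 X141.390 Y32.645 F1790
G1 X140.651 Y31.141
G1 X138.967 Y35.263
G1 X134.238 Y43.548
G1 X124.359 Y54.534
M5
G0 X60.993 Y21.575
M3 S501
G1 X93.983 Y54.385 F1790
M5
G0 X0.000 Y0.000

Since the viewBox matches the mm dimensions, user units are millimetres directly. The only transform is the Y-flip y_m = 104.490 − y_svg.

Shape 1 is a closed polygon drawn with `<polygon>`. Its stroke #ff00ff means score at S501, F1790. After flipping Y the toolpath is (166.397,61.549) → (166.504,42.155) → (163.141,67.379) → (162.591,24.014) → (120.930,82.107) → (70.011,29.059) → (166.397,61.549), returning to the start.

Shape 2 is a closed polygon drawn with `<path>`. Its stroke #ff00ff means score at S501, F1790. After flipping Y the toolpath is (18.892,22.191) → (122.723,40.947) → (163.949,9.688) → (13.354,60.170) → (132.865,20.414) → (67.862,7.448) → (18.892,22.191), returning to the start.

Shape 3 is a cubic bezier drawn with `<path>`. Its stroke #ff00ff means score at S501, F1790. After flipping Y the toolpath is (143.288,41.238) → (141.390,32.645) → (140.651,31.141) → (138.967,35.263) → (134.238,43.548) → (124.359,54.534).

Shape 4 is a line segment drawn with `<line>`. Its stroke #ff00ff means score at S501, F1790. After flipping Y the toolpath is (60.993,21.575) → (93.983,54.385).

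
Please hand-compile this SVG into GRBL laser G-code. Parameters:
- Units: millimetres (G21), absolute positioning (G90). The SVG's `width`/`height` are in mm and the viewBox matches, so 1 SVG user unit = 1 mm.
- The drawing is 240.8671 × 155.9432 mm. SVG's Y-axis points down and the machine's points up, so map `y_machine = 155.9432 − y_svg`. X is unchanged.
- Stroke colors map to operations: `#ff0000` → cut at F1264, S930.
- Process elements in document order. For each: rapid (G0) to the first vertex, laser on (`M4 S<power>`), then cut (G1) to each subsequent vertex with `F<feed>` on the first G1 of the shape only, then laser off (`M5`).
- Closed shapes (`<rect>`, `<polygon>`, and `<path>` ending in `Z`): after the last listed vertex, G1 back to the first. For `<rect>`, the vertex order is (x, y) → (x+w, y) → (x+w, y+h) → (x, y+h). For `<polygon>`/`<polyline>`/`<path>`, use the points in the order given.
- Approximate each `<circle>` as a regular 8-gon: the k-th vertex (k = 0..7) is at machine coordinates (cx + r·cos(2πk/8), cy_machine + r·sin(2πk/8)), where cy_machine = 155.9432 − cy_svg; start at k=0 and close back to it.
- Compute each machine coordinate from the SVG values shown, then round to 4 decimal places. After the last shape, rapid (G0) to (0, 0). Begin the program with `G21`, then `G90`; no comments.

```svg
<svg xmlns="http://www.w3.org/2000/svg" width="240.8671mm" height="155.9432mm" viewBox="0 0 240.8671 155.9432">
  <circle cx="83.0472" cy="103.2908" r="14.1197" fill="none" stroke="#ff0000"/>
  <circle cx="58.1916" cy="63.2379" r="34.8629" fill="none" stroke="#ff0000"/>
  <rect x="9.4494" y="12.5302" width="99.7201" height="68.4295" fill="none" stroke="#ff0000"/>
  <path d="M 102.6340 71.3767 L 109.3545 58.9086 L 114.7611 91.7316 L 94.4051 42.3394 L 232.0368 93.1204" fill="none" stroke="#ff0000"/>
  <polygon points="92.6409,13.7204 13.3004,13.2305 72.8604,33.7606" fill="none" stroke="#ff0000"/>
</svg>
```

G21
G90
G0 X97.1669 Y52.6524
M4 S930
G1 X93.0313 Y62.6365 F1264
G1 X83.0472 Y66.7721
G1 X73.0631 Y62.6365
G1 X68.9275 Y52.6524
G1 X73.0631 Y42.6683
G1 X83.0472 Y38.5327
G1 X93.0313 Y42.6683
G1 X97.1669 Y52.6524
M5
G0 X93.0545 Y92.7053
M4 S930
G1 X82.8434 Y117.3571 F1264
G1 X58.1916 Y127.5682
G1 X33.5398 Y117.3571
G1 X23.3287 Y92.7053
G1 X33.5398 Y68.0535
G1 X58.1916 Y57.8424
G1 X82.8434 Y68.0535
G1 X93.0545 Y92.7053
M5
G0 X9.4494 Y143.4130
M4 S930
G1 X109.1695 Y143.4130 F1264
G1 X109.1695 Y74.9835
G1 X9.4494 Y74.9835
G1 X9.4494 Y143.4130
M5
G0 X102.6340 Y84.5665
M4 S930
G1 X109.3545 Y97.0346 F1264
G1 X114.7611 Y64.2116
G1 X94.4051 Y113.6038
G1 X232.0368 Y62.8228
M5
G0 X92.6409 Y142.2228
M4 S930
G1 X13.3004 Y142.7127 F1264
G1 X72.8604 Y122.1826
G1 X92.6409 Y142.2228
M5
G0 X0.0000 Y0.0000

1 u = 1 mm; y_m = 155.9432 − y.

[1] `<circle>` circle, #ff0000→cut S930 F1264: (97.1669,52.6524) → (93.0313,62.6365) → (83.0472,66.7721) → (73.0631,62.6365) → (68.9275,52.6524) → (73.0631,42.6683) → (83.0472,38.5327) → (93.0313,42.6683) → (97.1669,52.6524) (closed)

[2] `<circle>` circle, #ff0000→cut S930 F1264: (93.0545,92.7053) → (82.8434,117.3571) → (58.1916,127.5682) → (33.5398,117.3571) → (23.3287,92.7053) → (33.5398,68.0535) → (58.1916,57.8424) → (82.8434,68.0535) → (93.0545,92.7053) (closed)

[3] `<rect>` rectangle, #ff0000→cut S930 F1264: (9.4494,143.4130) → (109.1695,143.4130) → (109.1695,74.9835) → (9.4494,74.9835) → (9.4494,143.4130) (closed)

[4] `<path>` open polyline, #ff0000→cut S930 F1264: (102.6340,84.5665) → (109.3545,97.0346) → (114.7611,64.2116) → (94.4051,113.6038) → (232.0368,62.8228)

[5] `<polygon>` closed polygon, #ff0000→cut S930 F1264: (92.6409,142.2228) → (13.3004,142.7127) → (72.8604,122.1826) → (92.6409,142.2228) (closed)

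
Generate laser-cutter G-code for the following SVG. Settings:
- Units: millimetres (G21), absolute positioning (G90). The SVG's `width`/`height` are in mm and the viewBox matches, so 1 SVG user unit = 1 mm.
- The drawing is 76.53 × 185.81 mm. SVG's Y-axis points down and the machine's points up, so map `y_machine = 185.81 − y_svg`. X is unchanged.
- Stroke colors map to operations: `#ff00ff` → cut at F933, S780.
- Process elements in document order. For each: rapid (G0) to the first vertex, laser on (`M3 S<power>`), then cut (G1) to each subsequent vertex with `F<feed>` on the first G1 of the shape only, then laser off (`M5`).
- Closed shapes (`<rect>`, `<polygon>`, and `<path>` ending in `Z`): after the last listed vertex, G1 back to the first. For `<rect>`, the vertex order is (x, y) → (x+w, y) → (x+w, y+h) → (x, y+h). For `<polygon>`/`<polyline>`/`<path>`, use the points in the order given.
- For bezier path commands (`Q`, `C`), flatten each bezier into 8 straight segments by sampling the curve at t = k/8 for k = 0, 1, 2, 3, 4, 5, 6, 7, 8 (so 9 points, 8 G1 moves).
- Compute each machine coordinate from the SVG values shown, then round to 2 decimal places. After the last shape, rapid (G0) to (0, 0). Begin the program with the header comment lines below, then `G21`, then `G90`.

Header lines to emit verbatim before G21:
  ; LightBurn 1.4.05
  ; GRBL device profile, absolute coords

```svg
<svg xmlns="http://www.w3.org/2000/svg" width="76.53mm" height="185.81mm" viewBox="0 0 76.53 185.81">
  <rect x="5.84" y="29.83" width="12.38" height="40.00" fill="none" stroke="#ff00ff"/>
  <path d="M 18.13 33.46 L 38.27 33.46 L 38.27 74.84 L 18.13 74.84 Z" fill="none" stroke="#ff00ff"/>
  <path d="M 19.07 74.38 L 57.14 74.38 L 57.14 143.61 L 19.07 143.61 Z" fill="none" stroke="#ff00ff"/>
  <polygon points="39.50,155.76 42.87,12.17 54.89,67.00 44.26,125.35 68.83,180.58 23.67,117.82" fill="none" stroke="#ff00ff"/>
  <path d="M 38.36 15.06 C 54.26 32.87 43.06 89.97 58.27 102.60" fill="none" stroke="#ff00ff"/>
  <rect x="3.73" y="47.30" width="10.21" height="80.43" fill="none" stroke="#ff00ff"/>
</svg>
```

viewBox `0 0 76.53 185.81` with mm width/height → 1 unit = 1 mm. Flip: y_m = 185.81 − y_svg.

**Shape 1** — `<rect>` rectangle, stroke `#ff00ff` → cut (S780, F933). Machine vertices: (5.84,155.98) → (18.22,155.98) → (18.22,115.98) → (5.84,115.98) → (5.84,155.98). Closed: final G1 returns to the first vertex.

**Shape 2** — `<path>` rectangle, stroke `#ff00ff` → cut (S780, F933). Machine vertices: (18.13,152.35) → (38.27,152.35) → (38.27,110.97) → (18.13,110.97) → (18.13,152.35). Closed: final G1 returns to the first vertex.

**Shape 3** — `<path>` rectangle, stroke `#ff00ff` → cut (S780, F933). Machine vertices: (19.07,111.43) → (57.14,111.43) → (57.14,42.20) → (19.07,42.20) → (19.07,111.43). Closed: final G1 returns to the first vertex.

**Shape 4** — `<polygon>` closed polygon, stroke `#ff00ff` → cut (S780, F933). Machine vertices: (39.50,30.05) → (42.87,173.64) → (54.89,118.81) → (44.26,60.46) → (68.83,5.23) → (23.67,67.99) → (39.50,30.05). Closed: final G1 returns to the first vertex.

**Shape 5** — `<path>` cubic bezier, stroke `#ff00ff` → cut (S780, F933). Control points (SVG): P0=(38.36,15.06), P1=(54.26,32.87), P2=(43.06,89.97), P3=(58.27,102.60); sampled at t=k/8. Machine vertices: (38.36,170.75) → (43.16,162.39) → (46.04,151.33) → (47.64,138.56) → (48.57,125.04) → (49.48,111.76) → (50.98,99.71) → (53.70,89.87) → (58.27,83.21). Open path.

**Shape 6** — `<rect>` rectangle, stroke `#ff00ff` → cut (S780, F933). Machine vertices: (3.73,138.51) → (13.94,138.51) → (13.94,58.08) → (3.73,58.08) → (3.73,138.51). Closed: final G1 returns to the first vertex.

; LightBurn 1.4.05
; GRBL device profile, absolute coords
G21
G90
G0 X5.84 Y155.98
M3 S780
G1 X18.22 Y155.98 F933
G1 X18.22 Y115.98
G1 X5.84 Y115.98
G1 X5.84 Y155.98
M5
G0 X18.13 Y152.35
M3 S780
G1 X38.27 Y152.35 F933
G1 X38.27 Y110.97
G1 X18.13 Y110.97
G1 X18.13 Y152.35
M5
G0 X19.07 Y111.43
M3 S780
G1 X57.14 Y111.43 F933
G1 X57.14 Y42.20
G1 X19.07 Y42.20
G1 X19.07 Y111.43
M5
G0 X39.50 Y30.05
M3 S780
G1 X42.87 Y173.64 F933
G1 X54.89 Y118.81
G1 X44.26 Y60.46
G1 X68.83 Y5.23
G1 X23.67 Y67.99
G1 X39.50 Y30.05
M5
G0 X38.36 Y170.75
M3 S780
G1 X43.16 Y162.39 F933
G1 X46.04 Y151.33
G1 X47.64 Y138.56
G1 X48.57 Y125.04
G1 X49.48 Y111.76
G1 X50.98 Y99.71
G1 X53.70 Y89.87
G1 X58.27 Y83.21
M5
G0 X3.73 Y138.51
M3 S780
G1 X13.94 Y138.51 F933
G1 X13.94 Y58.08
G1 X3.73 Y58.08
G1 X3.73 Y138.51
M5
G0 X0.00 Y0.00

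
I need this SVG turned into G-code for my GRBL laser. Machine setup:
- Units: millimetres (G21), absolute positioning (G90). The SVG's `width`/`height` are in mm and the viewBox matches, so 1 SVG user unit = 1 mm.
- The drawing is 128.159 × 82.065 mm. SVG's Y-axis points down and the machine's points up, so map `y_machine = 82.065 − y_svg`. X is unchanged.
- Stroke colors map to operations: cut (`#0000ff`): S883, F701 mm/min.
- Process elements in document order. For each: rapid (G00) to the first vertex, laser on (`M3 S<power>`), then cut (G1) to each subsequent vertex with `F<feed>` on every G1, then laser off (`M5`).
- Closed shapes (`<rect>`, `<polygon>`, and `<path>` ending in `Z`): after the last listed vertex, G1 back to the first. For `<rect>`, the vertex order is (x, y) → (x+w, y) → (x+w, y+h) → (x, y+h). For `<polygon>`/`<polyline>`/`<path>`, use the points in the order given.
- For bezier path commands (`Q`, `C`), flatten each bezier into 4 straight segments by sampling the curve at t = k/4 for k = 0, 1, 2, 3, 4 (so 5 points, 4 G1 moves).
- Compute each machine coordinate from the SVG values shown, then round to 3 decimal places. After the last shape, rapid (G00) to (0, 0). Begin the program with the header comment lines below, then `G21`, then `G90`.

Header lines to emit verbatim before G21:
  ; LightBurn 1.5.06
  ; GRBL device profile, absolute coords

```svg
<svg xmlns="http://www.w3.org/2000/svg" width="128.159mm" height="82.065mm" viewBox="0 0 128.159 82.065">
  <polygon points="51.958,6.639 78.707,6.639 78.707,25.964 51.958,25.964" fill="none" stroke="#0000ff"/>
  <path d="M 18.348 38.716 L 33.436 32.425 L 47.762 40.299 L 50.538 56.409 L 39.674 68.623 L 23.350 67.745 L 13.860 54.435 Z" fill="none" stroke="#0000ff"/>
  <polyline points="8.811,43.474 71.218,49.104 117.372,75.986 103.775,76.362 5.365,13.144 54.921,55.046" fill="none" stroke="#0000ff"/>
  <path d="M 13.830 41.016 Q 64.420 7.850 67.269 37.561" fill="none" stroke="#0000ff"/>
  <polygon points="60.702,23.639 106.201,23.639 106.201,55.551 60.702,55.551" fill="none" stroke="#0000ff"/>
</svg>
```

viewBox `0 0 128.159 82.065` with mm width/height → 1 unit = 1 mm. Flip: y_m = 82.065 − y_svg.

**Shape 1** — `<polygon>` rectangle, stroke `#0000ff` → cut (S883, F701). Machine vertices: (51.958,75.426) → (78.707,75.426) → (78.707,56.101) → (51.958,56.101) → (51.958,75.426). Closed: final G1 returns to the first vertex.

**Shape 2** — `<path>` regular polygon, stroke `#0000ff` → cut (S883, F701). Machine vertices: (18.348,43.349) → (33.436,49.640) → (47.762,41.766) → (50.538,25.656) → (39.674,13.442) → (23.350,14.320) → (13.860,27.630) → (18.348,43.349). Closed: final G1 returns to the first vertex.

**Shape 3** — `<polyline>` open polyline, stroke `#0000ff` → cut (S883, F701). Machine vertices: (8.811,38.591) → (71.218,32.961) → (117.372,6.079) → (103.775,5.703) → (5.365,68.921) → (54.921,27.019). Open path.

**Shape 4** — `<path>` quadratic bezier, stroke `#0000ff` → cut (S883, F701). Control points (SVG): P0=(13.830,41.016), P1=(64.420,7.850), P2=(67.269,37.561); sampled at t=k/4. Machine vertices: (13.830,41.049) → (36.141,53.702) → (52.485,58.496) → (62.861,55.430) → (67.269,44.504). Open path.

**Shape 5** — `<polygon>` rectangle, stroke `#0000ff` → cut (S883, F701). Machine vertices: (60.702,58.426) → (106.201,58.426) → (106.201,26.514) → (60.702,26.514) → (60.702,58.426). Closed: final G1 returns to the first vertex.

; LightBurn 1.5.06
; GRBL device profile, absolute coords
G21
G90
G00 X51.958 Y75.426
M3 S883
G1 X78.707 Y75.426 F701
G1 X78.707 Y56.101 F701
G1 X51.958 Y56.101 F701
G1 X51.958 Y75.426 F701
M5
G00 X18.348 Y43.349
M3 S883
G1 X33.436 Y49.640 F701
G1 X47.762 Y41.766 F701
G1 X50.538 Y25.656 F701
G1 X39.674 Y13.442 F701
G1 X23.350 Y14.320 F701
G1 X13.860 Y27.630 F701
G1 X18.348 Y43.349 F701
M5
G00 X8.811 Y38.591
M3 S883
G1 X71.218 Y32.961 F701
G1 X117.372 Y6.079 F701
G1 X103.775 Y5.703 F701
G1 X5.365 Y68.921 F701
G1 X54.921 Y27.019 F701
M5
G00 X13.830 Y41.049
M3 S883
G1 X36.141 Y53.702 F701
G1 X52.485 Y58.496 F701
G1 X62.861 Y55.430 F701
G1 X67.269 Y44.504 F701
M5
G00 X60.702 Y58.426
M3 S883
G1 X106.201 Y58.426 F701
G1 X106.201 Y26.514 F701
G1 X60.702 Y26.514 F701
G1 X60.702 Y58.426 F701
M5
G00 X0.000 Y0.000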